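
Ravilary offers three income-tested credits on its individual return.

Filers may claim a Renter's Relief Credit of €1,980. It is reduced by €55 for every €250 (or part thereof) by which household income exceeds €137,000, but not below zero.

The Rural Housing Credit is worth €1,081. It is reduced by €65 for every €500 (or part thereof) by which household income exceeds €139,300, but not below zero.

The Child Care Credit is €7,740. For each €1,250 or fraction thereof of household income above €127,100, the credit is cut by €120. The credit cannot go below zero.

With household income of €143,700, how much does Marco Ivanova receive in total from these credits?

€7,051

Renter's Relief Credit: income exceeds €137,000 by €6,700, which is 27 full-or-partial €250 increments; reduction = 27 × €55 = €1,485, leaving €495.
Rural Housing Credit: income exceeds €139,300 by €4,400, which is 9 full-or-partial €500 increments; reduction = 9 × €65 = €585, leaving €496.
Child Care Credit: income exceeds €127,100 by €16,600, which is 14 full-or-partial €1,250 increments; reduction = 14 × €120 = €1,680, leaving €6,060.
Total: €495 + €496 + €6,060 = €7,051.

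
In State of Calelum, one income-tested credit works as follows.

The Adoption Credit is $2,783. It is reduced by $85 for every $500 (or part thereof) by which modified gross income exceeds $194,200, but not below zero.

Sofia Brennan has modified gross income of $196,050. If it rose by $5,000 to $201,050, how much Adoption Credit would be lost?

At $196,050 — income exceeds $194,200 by $1,850, which is 4 full-or-partial $500 increments; reduction = 4 × $85 = $340, leaving $2,443.
At $201,050 — income exceeds $194,200 by $6,850, which is 14 full-or-partial $500 increments; reduction = 14 × $85 = $1,190, leaving $1,593.
Lost: $2,443 − $1,593 = $850.

$850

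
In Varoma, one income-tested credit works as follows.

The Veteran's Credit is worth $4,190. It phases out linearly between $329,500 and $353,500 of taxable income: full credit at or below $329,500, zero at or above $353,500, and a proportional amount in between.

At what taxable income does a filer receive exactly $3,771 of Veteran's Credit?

$3,771 is 3,771/4,190 of the full $4,190, so 419/4,190 of the $24,000 range has been used: income = $329,500 + $24,000 × 419/4,190 = $331,900.

$331,900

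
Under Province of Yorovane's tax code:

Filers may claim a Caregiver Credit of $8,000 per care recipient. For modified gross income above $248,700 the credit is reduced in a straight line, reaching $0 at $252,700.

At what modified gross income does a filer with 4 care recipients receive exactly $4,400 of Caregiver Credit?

$252,150

Full credit = 4 × $8,000 = $32,000.
$4,400 is 4,400/32,000 of the full $32,000, so 27,600/32,000 of the $4,000 range has been used: income = $248,700 + $4,000 × 27,600/32,000 = $252,150.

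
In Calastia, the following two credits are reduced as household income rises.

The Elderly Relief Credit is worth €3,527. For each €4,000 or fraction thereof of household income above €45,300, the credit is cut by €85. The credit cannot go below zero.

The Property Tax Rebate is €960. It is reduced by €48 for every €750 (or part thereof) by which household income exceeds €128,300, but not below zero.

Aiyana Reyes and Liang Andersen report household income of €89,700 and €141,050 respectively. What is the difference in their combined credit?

€1,836

Aiyana (€89,700): Elderly Relief Credit: income exceeds €45,300 by €44,400, which is 12 full-or-partial €4,000 increments; reduction = 12 × €85 = €1,020, leaving €2,507. Property Tax Rebate: €89,700 is at or below the €128,300 threshold, so the full €960 applies. total €2,507 + €960 = €3,467
Liang (€141,050): Elderly Relief Credit: income exceeds €45,300 by €95,750, which is 24 full-or-partial €4,000 increments; reduction = 24 × €85 = €2,040, leaving €1,487. Property Tax Rebate: income exceeds €128,300 by €12,750, which is 17 full-or-partial €750 increments; reduction = 17 × €48 = €816, leaving €144. total €1,487 + €144 = €1,631
Difference: |€3,467 − €1,631| = €1,836.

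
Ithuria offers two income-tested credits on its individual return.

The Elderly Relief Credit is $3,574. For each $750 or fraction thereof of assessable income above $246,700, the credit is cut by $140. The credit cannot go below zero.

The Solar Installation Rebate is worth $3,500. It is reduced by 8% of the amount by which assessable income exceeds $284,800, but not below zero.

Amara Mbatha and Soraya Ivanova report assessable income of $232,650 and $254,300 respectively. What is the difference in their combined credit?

Amara ($232,650): Elderly Relief Credit: $232,650 is at or below the $246,700 threshold, so the full $3,574 applies. Solar Installation Rebate: $232,650 is at or below the $284,800 threshold, so the full $3,500 applies. total $3,574 + $3,500 = $7,074
Soraya ($254,300): Elderly Relief Credit: income exceeds $246,700 by $7,600, which is 11 full-or-partial $750 increments; reduction = 11 × $140 = $1,540, leaving $2,034. Solar Installation Rebate: $254,300 is at or below the $284,800 threshold, so the full $3,500 applies. total $2,034 + $3,500 = $5,534
Difference: |$7,074 − $5,534| = $1,540.

$1,540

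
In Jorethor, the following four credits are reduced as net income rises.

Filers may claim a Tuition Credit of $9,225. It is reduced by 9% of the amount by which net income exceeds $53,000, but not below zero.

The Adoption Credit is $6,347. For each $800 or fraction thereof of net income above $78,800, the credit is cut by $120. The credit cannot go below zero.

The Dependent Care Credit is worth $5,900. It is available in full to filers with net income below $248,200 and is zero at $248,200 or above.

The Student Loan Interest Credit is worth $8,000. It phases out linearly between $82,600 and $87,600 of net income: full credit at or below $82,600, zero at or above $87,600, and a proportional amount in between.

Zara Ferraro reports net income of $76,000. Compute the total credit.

Tuition Credit: 9% of the $23,000 excess over $53,000 is $2,070; credit = $9,225 − $2,070 = $7,155.
Adoption Credit: $76,000 is at or below the $78,800 threshold, so the full $6,347 applies.
Dependent Care Credit: $76,000 is below the $248,200 cutoff, so the full $5,900 applies.
Student Loan Interest Credit: $76,000 is at or below the $82,600 threshold, so the full $8,000 applies.
Total: $7,155 + $6,347 + $5,900 + $8,000 = $27,402.

$27,402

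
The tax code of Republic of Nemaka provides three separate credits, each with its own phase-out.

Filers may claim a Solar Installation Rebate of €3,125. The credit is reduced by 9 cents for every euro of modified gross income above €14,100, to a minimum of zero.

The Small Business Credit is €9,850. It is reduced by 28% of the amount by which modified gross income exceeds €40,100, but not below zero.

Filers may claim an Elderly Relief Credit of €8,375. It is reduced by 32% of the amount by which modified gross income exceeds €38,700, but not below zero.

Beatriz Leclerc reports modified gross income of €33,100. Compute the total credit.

€19,640

Solar Installation Rebate: 9% of the €19,000 excess over €14,100 is €1,710; credit = €3,125 − €1,710 = €1,415.
Small Business Credit: €33,100 is at or below the €40,100 threshold, so the full €9,850 applies.
Elderly Relief Credit: €33,100 is at or below the €38,700 threshold, so the full €8,375 applies.
Total: €1,415 + €9,850 + €8,375 = €19,640.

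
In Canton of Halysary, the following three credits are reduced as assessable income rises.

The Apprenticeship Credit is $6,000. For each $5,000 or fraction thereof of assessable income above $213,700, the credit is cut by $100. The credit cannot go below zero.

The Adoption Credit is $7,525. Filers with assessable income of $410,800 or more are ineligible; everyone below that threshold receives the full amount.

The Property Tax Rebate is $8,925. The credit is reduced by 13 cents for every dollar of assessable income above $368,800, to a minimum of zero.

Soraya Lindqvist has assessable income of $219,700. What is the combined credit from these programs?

Apprenticeship Credit: income exceeds $213,700 by $6,000, which is 2 full-or-partial $5,000 increments; reduction = 2 × $100 = $200, leaving $5,800.
Adoption Credit: $219,700 is below the $410,800 cutoff, so the full $7,525 applies.
Property Tax Rebate: $219,700 is at or below the $368,800 threshold, so the full $8,925 applies.
Total: $5,800 + $7,525 + $8,925 = $22,250.

$22,250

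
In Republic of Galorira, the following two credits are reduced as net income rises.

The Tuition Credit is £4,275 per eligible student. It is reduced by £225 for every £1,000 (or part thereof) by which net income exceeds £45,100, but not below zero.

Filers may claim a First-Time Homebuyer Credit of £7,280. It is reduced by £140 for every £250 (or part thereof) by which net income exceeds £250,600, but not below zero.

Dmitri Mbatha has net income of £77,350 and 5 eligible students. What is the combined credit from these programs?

Tuition Credit: base = 5 × £4,275 = £21,375. income exceeds £45,100 by £32,250, which is 33 full-or-partial £1,000 increments; reduction = 33 × £225 = £7,425, leaving £13,950.
First-Time Homebuyer Credit: £77,350 is at or below the £250,600 threshold, so the full £7,280 applies.
Total: £13,950 + £7,280 = £21,230.

£21,230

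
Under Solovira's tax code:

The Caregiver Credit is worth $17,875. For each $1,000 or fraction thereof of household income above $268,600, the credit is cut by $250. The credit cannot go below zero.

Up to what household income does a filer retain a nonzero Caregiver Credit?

$339,600

After 71 increments the reduction is 71 × $250 = $17,750, leaving $125; one more increment wipes it out. Increment 71 ends at excess 71 × $1,000 = $71,000, so the highest qualifying income is $268,600 + $71,000 = $339,600.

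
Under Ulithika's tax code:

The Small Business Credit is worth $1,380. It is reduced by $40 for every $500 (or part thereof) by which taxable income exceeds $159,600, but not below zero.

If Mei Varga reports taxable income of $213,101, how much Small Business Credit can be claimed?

Small Business Credit: income exceeds $159,600 by $53,501 → 108 increments × $40 = $4,320 ≥ base, so the credit is $0.

$0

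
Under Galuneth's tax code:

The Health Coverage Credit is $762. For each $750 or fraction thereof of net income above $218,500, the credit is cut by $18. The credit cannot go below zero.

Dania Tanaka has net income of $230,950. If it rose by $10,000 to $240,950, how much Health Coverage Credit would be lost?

$234

At $230,950 — income exceeds $218,500 by $12,450, which is 17 full-or-partial $750 increments; reduction = 17 × $18 = $306, leaving $456.
At $240,950 — income exceeds $218,500 by $22,450, which is 30 full-or-partial $750 increments; reduction = 30 × $18 = $540, leaving $222.
Lost: $456 − $222 = $234.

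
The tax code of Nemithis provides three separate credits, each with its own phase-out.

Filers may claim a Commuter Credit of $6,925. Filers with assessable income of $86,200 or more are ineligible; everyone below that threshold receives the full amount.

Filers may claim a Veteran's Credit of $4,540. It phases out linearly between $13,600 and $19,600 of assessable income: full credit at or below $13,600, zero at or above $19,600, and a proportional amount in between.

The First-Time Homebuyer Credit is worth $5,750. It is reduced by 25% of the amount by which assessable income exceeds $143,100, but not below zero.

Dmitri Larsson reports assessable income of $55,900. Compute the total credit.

Commuter Credit: $55,900 is below the $86,200 cutoff, so the full $6,925 applies.
Veteran's Credit: $55,900 is at or above $19,600, so the credit is $0.
First-Time Homebuyer Credit: $55,900 is at or below the $143,100 threshold, so the full $5,750 applies.
Total: $6,925 + $0 + $5,750 = $12,675.

$12,675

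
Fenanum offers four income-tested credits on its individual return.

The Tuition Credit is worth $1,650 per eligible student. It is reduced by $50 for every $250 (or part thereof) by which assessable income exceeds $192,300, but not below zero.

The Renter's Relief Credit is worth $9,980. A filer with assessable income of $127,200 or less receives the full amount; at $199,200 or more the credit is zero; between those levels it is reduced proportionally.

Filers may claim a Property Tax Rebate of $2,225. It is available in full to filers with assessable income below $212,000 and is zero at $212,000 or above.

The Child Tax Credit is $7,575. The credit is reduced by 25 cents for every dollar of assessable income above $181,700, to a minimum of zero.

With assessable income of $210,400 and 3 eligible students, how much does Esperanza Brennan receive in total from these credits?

$3,925

Tuition Credit: base = 3 × $1,650 = $4,950. income exceeds $192,300 by $18,100, which is 73 full-or-partial $250 increments; reduction = 73 × $50 = $3,650, leaving $1,300.
Renter's Relief Credit: $210,400 is at or above $199,200, so the credit is $0.
Property Tax Rebate: $210,400 is below the $212,000 cutoff, so the full $2,225 applies.
Child Tax Credit: 25% of the $28,700 excess over $181,700 is $7,175; credit = $7,575 − $7,175 = $400.
Total: $1,300 + $0 + $2,225 + $400 = $3,925.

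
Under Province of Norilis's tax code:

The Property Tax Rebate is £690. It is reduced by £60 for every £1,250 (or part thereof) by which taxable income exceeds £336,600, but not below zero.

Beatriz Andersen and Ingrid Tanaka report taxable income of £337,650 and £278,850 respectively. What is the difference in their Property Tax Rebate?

Beatriz (£337,650): Property Tax Rebate: income exceeds £336,600 by £1,050, which is 1 full-or-partial £1,250 increment; reduction = 1 × £60 = £60, leaving £630.
Ingrid (£278,850): Property Tax Rebate: £278,850 is at or below the £336,600 threshold, so the full £690 applies.
Difference: |£630 − £690| = £60.

£60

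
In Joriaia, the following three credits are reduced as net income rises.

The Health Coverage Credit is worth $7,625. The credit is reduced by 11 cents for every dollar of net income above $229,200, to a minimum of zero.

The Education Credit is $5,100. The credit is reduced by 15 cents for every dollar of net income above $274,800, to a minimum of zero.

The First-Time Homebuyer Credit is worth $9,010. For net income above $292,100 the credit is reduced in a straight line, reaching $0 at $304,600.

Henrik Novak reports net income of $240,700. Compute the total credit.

$20,470

Health Coverage Credit: 11% of the $11,500 excess over $229,200 is $1,265; credit = $7,625 − $1,265 = $6,360.
Education Credit: $240,700 is at or below the $274,800 threshold, so the full $5,100 applies.
First-Time Homebuyer Credit: $240,700 is at or below the $292,100 threshold, so the full $9,010 applies.
Total: $6,360 + $5,100 + $9,010 = $20,470.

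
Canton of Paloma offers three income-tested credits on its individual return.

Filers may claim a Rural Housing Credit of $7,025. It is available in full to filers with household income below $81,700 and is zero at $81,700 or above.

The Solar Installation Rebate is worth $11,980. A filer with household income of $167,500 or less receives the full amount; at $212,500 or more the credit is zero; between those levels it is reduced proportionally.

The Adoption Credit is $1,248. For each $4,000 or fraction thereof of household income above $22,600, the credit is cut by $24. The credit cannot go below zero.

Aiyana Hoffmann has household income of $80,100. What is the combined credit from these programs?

Rural Housing Credit: $80,100 is below the $81,700 cutoff, so the full $7,025 applies.
Solar Installation Rebate: $80,100 is at or below the $167,500 threshold, so the full $11,980 applies.
Adoption Credit: income exceeds $22,600 by $57,500, which is 15 full-or-partial $4,000 increments; reduction = 15 × $24 = $360, leaving $888.
Total: $7,025 + $11,980 + $888 = $19,893.

$19,893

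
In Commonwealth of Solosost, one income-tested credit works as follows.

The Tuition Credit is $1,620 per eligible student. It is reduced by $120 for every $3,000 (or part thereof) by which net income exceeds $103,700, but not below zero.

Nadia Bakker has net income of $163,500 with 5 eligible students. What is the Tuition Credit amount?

Tuition Credit: base = 5 × $1,620 = $8,100. income exceeds $103,700 by $59,800, which is 20 full-or-partial $3,000 increments; reduction = 20 × $120 = $2,400, leaving $5,700.

$5,700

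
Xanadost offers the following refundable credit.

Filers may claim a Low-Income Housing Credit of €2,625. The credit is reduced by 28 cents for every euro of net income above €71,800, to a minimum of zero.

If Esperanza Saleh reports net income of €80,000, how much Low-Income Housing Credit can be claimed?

Low-Income Housing Credit: 28% of the €8,200 excess over €71,800 is €2,296; credit = €2,625 − €2,296 = €329.

€329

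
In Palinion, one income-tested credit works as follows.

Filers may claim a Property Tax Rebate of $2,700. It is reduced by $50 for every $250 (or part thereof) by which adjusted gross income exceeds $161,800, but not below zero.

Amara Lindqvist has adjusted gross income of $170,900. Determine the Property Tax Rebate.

$850

Property Tax Rebate: income exceeds $161,800 by $9,100, which is 37 full-or-partial $250 increments; reduction = 37 × $50 = $1,850, leaving $850.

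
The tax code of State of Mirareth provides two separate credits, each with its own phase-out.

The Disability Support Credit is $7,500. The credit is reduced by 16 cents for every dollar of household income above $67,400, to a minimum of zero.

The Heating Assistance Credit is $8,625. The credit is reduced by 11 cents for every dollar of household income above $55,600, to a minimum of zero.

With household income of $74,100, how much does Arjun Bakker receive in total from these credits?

Disability Support Credit: 16% of the $6,700 excess over $67,400 is $1,072; credit = $7,500 − $1,072 = $6,428.
Heating Assistance Credit: 11% of the $18,500 excess over $55,600 is $2,035; credit = $8,625 − $2,035 = $6,590.
Total: $6,428 + $6,590 = $13,018.

$13,018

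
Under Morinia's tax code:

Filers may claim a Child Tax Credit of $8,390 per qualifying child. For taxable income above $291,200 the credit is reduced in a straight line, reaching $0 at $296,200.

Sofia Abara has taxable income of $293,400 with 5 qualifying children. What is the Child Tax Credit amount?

Child Tax Credit: base = 5 × $8,390 = $41,950. $293,400 is $2,200 into a $5,000 phase-out range, leaving 2,800/5,000 of the credit: $41,950 × 2,800/5,000 = $23,492.

$23,492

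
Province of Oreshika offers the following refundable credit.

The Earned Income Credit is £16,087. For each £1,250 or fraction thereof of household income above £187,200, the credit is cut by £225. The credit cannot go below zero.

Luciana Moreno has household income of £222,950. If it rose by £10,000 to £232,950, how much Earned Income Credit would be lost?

At £222,950 — income exceeds £187,200 by £35,750, which is 29 full-or-partial £1,250 increments; reduction = 29 × £225 = £6,525, leaving £9,562.
At £232,950 — income exceeds £187,200 by £45,750, which is 37 full-or-partial £1,250 increments; reduction = 37 × £225 = £8,325, leaving £7,762.
Lost: £9,562 − £7,762 = £1,800.

£1,800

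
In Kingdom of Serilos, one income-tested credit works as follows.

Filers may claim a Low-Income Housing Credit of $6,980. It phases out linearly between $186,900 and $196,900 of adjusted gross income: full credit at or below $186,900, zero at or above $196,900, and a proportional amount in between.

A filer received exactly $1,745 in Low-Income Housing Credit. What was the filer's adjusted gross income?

$194,400

$1,745 is 1,745/6,980 of the full $6,980, so 5,235/6,980 of the $10,000 range has been used: income = $186,900 + $10,000 × 5,235/6,980 = $194,400.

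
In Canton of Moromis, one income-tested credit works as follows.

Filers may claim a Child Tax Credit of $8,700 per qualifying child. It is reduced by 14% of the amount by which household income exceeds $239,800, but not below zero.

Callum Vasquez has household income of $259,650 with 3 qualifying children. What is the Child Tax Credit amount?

$23,321

Child Tax Credit: base = 3 × $8,700 = $26,100. 14% of the $19,850 excess over $239,800 is $2,779; credit = $26,100 − $2,779 = $23,321.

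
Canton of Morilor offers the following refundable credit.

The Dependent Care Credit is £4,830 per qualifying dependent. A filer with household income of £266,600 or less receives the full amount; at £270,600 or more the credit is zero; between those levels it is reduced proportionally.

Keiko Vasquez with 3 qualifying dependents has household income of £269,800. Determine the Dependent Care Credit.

£2,898

Dependent Care Credit: base = 3 × £4,830 = £14,490. £269,800 is £3,200 into a £4,000 phase-out range, leaving 800/4,000 of the credit: £14,490 × 800/4,000 = £2,898.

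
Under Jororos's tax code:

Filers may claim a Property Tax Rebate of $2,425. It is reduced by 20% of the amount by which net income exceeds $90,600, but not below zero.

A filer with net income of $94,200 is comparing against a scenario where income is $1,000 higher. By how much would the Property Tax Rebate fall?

At $94,200 — 20% of the $3,600 excess over $90,600 is $720; credit = $2,425 − $720 = $1,705.
At $95,200 — 20% of the $4,600 excess over $90,600 is $920; credit = $2,425 − $920 = $1,505.
Lost: $1,705 − $1,505 = $200.

$200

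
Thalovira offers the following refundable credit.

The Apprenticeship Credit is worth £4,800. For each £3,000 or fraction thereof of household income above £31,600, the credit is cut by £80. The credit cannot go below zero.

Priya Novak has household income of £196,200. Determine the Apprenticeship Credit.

Apprenticeship Credit: income exceeds £31,600 by £164,600, which is 55 full-or-partial £3,000 increments; reduction = 55 × £80 = £4,400, leaving £400.

£400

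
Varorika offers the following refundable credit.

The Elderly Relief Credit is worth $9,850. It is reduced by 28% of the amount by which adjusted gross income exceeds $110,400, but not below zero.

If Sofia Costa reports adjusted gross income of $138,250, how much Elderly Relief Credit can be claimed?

$2,052

Elderly Relief Credit: 28% of the $27,850 excess over $110,400 is $7,798; credit = $9,850 − $7,798 = $2,052.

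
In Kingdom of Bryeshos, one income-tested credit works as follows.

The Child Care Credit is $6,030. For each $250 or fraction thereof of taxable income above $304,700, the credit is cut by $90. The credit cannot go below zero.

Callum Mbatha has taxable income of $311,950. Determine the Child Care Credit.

Child Care Credit: income exceeds $304,700 by $7,250, which is 29 full-or-partial $250 increments; reduction = 29 × $90 = $2,610, leaving $3,420.

$3,420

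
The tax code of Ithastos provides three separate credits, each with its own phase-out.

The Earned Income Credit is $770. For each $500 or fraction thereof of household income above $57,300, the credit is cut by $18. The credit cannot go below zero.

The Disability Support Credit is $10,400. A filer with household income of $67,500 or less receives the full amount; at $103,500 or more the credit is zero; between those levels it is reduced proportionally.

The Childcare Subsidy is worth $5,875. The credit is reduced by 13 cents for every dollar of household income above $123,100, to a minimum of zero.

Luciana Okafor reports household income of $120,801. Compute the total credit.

Earned Income Credit: income exceeds $57,300 by $63,501 → 128 increments × $18 = $2,304 ≥ base, so the credit is $0.
Disability Support Credit: $120,801 is at or above $103,500, so the credit is $0.
Childcare Subsidy: $120,801 is at or below the $123,100 threshold, so the full $5,875 applies.
Total: $0 + $0 + $5,875 = $5,875.

$5,875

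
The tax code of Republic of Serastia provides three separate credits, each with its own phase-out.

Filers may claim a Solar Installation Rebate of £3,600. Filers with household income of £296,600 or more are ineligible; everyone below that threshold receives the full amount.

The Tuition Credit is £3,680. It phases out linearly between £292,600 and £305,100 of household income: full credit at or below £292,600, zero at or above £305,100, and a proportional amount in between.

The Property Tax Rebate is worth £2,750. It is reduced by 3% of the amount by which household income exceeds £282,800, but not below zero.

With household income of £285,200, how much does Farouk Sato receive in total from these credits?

Solar Installation Rebate: £285,200 is below the £296,600 cutoff, so the full £3,600 applies.
Tuition Credit: £285,200 is at or below the £292,600 threshold, so the full £3,680 applies.
Property Tax Rebate: 3% of the £2,400 excess over £282,800 is £72; credit = £2,750 − £72 = £2,678.
Total: £3,600 + £3,680 + £2,678 = £9,958.

£9,958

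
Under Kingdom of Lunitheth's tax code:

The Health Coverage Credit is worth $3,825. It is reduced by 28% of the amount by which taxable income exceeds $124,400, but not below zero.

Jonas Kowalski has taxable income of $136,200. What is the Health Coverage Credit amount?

Health Coverage Credit: 28% of the $11,800 excess over $124,400 is $3,304; credit = $3,825 − $3,304 = $521.

$521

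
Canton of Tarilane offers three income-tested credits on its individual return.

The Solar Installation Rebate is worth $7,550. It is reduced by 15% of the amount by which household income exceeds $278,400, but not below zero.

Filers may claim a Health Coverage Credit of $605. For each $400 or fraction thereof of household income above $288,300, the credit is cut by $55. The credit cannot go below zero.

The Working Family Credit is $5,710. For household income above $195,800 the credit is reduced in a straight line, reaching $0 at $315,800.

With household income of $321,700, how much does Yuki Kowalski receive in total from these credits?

Solar Installation Rebate: 15% of the $43,300 excess over $278,400 is $6,495; credit = $7,550 − $6,495 = $1,055.
Health Coverage Credit: income exceeds $288,300 by $33,400 → 84 increments × $55 = $4,620 ≥ base, so the credit is $0.
Working Family Credit: $321,700 is at or above $315,800, so the credit is $0.
Total: $1,055 + $0 + $0 = $1,055.

$1,055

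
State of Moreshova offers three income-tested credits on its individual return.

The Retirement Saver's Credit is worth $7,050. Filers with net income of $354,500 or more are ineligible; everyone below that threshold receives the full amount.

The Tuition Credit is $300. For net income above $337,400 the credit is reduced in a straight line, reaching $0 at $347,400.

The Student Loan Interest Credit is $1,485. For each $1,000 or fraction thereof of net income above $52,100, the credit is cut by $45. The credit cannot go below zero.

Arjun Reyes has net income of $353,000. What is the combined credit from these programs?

$7,050

Retirement Saver's Credit: $353,000 is below the $354,500 cutoff, so the full $7,050 applies.
Tuition Credit: $353,000 is at or above $347,400, so the credit is $0.
Student Loan Interest Credit: income exceeds $52,100 by $300,900 → 301 increments × $45 = $13,545 ≥ base, so the credit is $0.
Total: $7,050 + $0 + $0 = $7,050.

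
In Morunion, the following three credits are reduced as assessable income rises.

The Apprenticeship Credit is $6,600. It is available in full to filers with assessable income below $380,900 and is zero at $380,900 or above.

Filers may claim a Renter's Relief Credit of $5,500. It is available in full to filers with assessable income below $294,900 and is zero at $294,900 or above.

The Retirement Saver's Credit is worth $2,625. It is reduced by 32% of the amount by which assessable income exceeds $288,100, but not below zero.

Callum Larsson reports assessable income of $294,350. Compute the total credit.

Apprenticeship Credit: $294,350 is below the $380,900 cutoff, so the full $6,600 applies.
Renter's Relief Credit: $294,350 is below the $294,900 cutoff, so the full $5,500 applies.
Retirement Saver's Credit: 32% of the $6,250 excess over $288,100 is $2,000; credit = $2,625 − $2,000 = $625.
Total: $6,600 + $5,500 + $625 = $12,725.

$12,725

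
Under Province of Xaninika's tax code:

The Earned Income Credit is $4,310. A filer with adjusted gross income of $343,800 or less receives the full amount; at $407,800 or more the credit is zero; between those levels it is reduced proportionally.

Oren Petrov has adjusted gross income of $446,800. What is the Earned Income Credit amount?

Earned Income Credit: $446,800 is at or above $407,800, so the credit is $0.

$0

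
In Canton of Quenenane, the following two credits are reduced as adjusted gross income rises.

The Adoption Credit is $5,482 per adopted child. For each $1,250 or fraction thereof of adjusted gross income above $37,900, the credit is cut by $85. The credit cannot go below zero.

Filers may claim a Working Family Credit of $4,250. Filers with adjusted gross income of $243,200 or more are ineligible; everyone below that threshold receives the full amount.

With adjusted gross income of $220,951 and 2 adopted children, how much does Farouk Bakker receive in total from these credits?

Adoption Credit: base = 2 × $5,482 = $10,964. income exceeds $37,900 by $183,051 → 147 increments × $85 = $12,495 ≥ base, so the credit is $0.
Working Family Credit: $220,951 is below the $243,200 cutoff, so the full $4,250 applies.
Total: $0 + $4,250 = $4,250.

$4,250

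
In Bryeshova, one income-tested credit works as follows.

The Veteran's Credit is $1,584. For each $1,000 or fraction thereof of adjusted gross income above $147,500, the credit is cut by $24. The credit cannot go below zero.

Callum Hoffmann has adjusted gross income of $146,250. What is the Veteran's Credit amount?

Veteran's Credit: $146,250 is at or below the $147,500 threshold, so the full $1,584 applies.

$1,584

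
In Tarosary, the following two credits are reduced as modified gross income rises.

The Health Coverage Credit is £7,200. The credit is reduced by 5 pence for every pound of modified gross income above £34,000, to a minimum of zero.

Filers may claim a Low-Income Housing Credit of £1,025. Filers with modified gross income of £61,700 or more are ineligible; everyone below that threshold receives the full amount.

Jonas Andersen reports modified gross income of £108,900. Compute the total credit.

Health Coverage Credit: 5% of the £74,900 excess over £34,000 is £3,745; credit = £7,200 − £3,745 = £3,455.
Low-Income Housing Credit: £108,900 meets or exceeds the £61,700 cutoff, so the credit is £0.
Total: £3,455 + £0 = £3,455.

£3,455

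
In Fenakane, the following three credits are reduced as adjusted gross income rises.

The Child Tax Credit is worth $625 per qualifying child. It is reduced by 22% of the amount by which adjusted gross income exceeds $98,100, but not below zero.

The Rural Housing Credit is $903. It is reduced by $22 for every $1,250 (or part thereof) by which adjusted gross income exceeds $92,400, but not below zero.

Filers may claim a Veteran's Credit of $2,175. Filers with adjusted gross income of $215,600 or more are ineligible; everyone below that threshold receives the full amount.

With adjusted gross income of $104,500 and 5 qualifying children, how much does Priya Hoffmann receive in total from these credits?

Child Tax Credit: base = 5 × $625 = $3,125. 22% of the $6,400 excess over $98,100 is $1,408; credit = $3,125 − $1,408 = $1,717.
Rural Housing Credit: income exceeds $92,400 by $12,100, which is 10 full-or-partial $1,250 increments; reduction = 10 × $22 = $220, leaving $683.
Veteran's Credit: $104,500 is below the $215,600 cutoff, so the full $2,175 applies.
Total: $1,717 + $683 + $2,175 = $4,575.

$4,575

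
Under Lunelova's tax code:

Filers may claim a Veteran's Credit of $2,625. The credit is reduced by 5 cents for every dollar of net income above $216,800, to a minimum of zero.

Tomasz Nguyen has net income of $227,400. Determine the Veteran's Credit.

$2,095

Veteran's Credit: 5% of the $10,600 excess over $216,800 is $530; credit = $2,625 − $530 = $2,095.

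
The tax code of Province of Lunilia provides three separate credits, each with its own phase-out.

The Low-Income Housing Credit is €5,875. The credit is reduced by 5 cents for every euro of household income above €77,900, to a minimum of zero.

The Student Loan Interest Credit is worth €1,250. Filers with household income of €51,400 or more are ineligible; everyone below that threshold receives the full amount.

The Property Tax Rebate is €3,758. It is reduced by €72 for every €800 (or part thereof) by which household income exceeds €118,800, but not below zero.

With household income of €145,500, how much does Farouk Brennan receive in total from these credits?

€3,805

Low-Income Housing Credit: 5% of the €67,600 excess over €77,900 is €3,380; credit = €5,875 − €3,380 = €2,495.
Student Loan Interest Credit: €145,500 meets or exceeds the €51,400 cutoff, so the credit is €0.
Property Tax Rebate: income exceeds €118,800 by €26,700, which is 34 full-or-partial €800 increments; reduction = 34 × €72 = €2,448, leaving €1,310.
Total: €2,495 + €0 + €1,310 = €3,805.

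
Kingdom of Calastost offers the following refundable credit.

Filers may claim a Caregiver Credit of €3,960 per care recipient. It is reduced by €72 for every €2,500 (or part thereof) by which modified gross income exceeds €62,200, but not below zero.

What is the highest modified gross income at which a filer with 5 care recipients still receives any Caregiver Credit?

Full credit = 5 × €3,960 = €19,800.
After 274 increments the reduction is 274 × €72 = €19,728, leaving €72; one more increment wipes it out. Increment 274 ends at excess 274 × €2,500 = €685,000, so the highest qualifying income is €62,200 + €685,000 = €747,200.

€747,200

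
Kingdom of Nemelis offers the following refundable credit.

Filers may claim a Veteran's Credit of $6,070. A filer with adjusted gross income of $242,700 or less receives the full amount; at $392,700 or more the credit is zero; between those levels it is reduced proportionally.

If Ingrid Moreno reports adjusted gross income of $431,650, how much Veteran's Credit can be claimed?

$0

Veteran's Credit: $431,650 is at or above $392,700, so the credit is $0.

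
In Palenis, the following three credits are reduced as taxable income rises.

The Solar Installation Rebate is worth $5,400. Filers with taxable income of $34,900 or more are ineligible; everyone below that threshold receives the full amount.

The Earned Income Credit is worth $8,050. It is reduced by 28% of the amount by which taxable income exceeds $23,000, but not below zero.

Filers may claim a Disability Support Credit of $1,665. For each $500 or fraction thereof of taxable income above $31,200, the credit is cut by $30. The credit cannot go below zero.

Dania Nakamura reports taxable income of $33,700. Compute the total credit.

$11,969

Solar Installation Rebate: $33,700 is below the $34,900 cutoff, so the full $5,400 applies.
Earned Income Credit: 28% of the $10,700 excess over $23,000 is $2,996; credit = $8,050 − $2,996 = $5,054.
Disability Support Credit: income exceeds $31,200 by $2,500, which is 5 full-or-partial $500 increments; reduction = 5 × $30 = $150, leaving $1,515.
Total: $5,400 + $5,054 + $1,515 = $11,969.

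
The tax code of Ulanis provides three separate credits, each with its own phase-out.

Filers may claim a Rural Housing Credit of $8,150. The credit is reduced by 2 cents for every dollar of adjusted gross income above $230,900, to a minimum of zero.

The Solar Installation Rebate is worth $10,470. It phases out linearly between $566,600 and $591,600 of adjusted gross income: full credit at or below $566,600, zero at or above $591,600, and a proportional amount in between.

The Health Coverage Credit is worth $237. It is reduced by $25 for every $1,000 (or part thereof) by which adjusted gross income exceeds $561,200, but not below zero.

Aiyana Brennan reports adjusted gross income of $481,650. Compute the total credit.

$13,842

Rural Housing Credit: 2% of the $250,750 excess over $230,900 is $5,015; credit = $8,150 − $5,015 = $3,135.
Solar Installation Rebate: $481,650 is at or below the $566,600 threshold, so the full $10,470 applies.
Health Coverage Credit: $481,650 is at or below the $561,200 threshold, so the full $237 applies.
Total: $3,135 + $10,470 + $237 = $13,842.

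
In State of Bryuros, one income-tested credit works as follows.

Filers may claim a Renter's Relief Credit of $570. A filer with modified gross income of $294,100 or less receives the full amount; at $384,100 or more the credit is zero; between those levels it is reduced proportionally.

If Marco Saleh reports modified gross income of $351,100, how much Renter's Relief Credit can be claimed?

$209

Renter's Relief Credit: $351,100 is $57,000 into a $90,000 phase-out range, leaving 33,000/90,000 of the credit: $570 × 33,000/90,000 = $209.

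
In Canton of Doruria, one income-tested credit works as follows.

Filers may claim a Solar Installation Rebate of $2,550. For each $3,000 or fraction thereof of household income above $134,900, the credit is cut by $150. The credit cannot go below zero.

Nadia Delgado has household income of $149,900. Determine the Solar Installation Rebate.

Solar Installation Rebate: income exceeds $134,900 by $15,000, which is 5 full-or-partial $3,000 increments; reduction = 5 × $150 = $750, leaving $1,800.

$1,800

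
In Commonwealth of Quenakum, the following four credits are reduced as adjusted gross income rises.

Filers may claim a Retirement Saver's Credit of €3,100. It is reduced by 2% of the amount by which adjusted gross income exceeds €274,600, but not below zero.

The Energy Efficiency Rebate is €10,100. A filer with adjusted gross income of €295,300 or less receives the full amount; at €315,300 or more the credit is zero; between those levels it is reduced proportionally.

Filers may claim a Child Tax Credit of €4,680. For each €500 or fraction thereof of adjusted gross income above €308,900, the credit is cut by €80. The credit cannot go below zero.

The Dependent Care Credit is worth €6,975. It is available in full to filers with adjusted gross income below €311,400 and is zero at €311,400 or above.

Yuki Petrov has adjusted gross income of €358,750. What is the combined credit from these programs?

€1,417

Retirement Saver's Credit: 2% of the €84,150 excess over €274,600 is €1,683; credit = €3,100 − €1,683 = €1,417.
Energy Efficiency Rebate: €358,750 is at or above €315,300, so the credit is €0.
Child Tax Credit: income exceeds €308,900 by €49,850 → 100 increments × €80 = €8,000 ≥ base, so the credit is €0.
Dependent Care Credit: €358,750 meets or exceeds the €311,400 cutoff, so the credit is €0.
Total: €1,417 + €0 + €0 + €0 = €1,417.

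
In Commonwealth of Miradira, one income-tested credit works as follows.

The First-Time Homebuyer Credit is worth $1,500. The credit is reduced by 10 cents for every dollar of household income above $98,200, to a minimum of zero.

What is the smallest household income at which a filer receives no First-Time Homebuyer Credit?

The credit falls by 10% of each dollar above $98,200, so it reaches zero when the excess is $1,500 / 10% = $15,000: income = $98,200 + $15,000 = $113,200.

$113,200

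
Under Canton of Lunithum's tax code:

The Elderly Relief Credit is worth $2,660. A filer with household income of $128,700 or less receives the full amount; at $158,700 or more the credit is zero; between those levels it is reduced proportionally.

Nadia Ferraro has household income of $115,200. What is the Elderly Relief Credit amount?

$2,660

Elderly Relief Credit: $115,200 is at or below the $128,700 threshold, so the full $2,660 applies.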